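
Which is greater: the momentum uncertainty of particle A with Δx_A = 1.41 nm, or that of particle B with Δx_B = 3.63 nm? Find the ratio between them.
Particle A has the larger minimum momentum uncertainty, by a factor of 2.57.

For each particle, the minimum momentum uncertainty is Δp_min = ℏ/(2Δx):

Particle A: Δp_A = ℏ/(2×1.410e-09 m) = 3.740e-26 kg·m/s
Particle B: Δp_B = ℏ/(2×3.630e-09 m) = 1.453e-26 kg·m/s

Ratio: Δp_A/Δp_B = 2.57

Since Δp_min ∝ 1/Δx, the particle with smaller position uncertainty (A) has larger momentum uncertainty.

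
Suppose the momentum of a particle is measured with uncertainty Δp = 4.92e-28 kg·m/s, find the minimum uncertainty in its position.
107.172 nm

Using the Heisenberg uncertainty principle:
ΔxΔp ≥ ℏ/2

The minimum uncertainty in position is:
Δx_min = ℏ/(2Δp)
Δx_min = (1.055e-34 J·s) / (2 × 4.920e-28 kg·m/s)
Δx_min = 1.072e-07 m = 107.172 nm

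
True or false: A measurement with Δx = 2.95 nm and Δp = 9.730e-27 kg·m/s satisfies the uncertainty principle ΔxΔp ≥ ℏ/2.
No, it violates the uncertainty principle (impossible measurement).

Calculate the product ΔxΔp:
ΔxΔp = (2.950e-09 m) × (9.730e-27 kg·m/s)
ΔxΔp = 2.870e-35 J·s

Compare to the minimum allowed value ℏ/2:
ℏ/2 = 5.273e-35 J·s

Since ΔxΔp = 2.870e-35 J·s < 5.273e-35 J·s = ℏ/2,
the measurement violates the uncertainty principle.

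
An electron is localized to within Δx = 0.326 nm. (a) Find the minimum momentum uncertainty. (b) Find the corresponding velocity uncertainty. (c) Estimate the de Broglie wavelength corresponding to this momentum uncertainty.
(a) Δp_min = 1.617 × 10^-25 kg·m/s
(b) Δv_min = 177.558 km/s
(c) λ_dB = 4.097 nm

Step-by-step:

(a) From the uncertainty principle:
Δp_min = ℏ/(2Δx) = (1.055e-34 J·s)/(2 × 3.260e-10 m) = 1.617e-25 kg·m/s

(b) The velocity uncertainty:
Δv = Δp/m = (1.617e-25 kg·m/s)/(9.109e-31 kg) = 1.776e+05 m/s = 177.558 km/s

(c) The de Broglie wavelength for this momentum:
λ = h/p = (6.626e-34 J·s)/(1.617e-25 kg·m/s) = 4.097e-09 m = 4.097 nm

Note: The de Broglie wavelength is comparable to the localization size, as expected from wave-particle duality.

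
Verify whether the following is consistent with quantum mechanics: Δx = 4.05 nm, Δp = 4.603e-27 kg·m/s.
No, it violates the uncertainty principle (impossible measurement).

Calculate the product ΔxΔp:
ΔxΔp = (4.050e-09 m) × (4.603e-27 kg·m/s)
ΔxΔp = 1.864e-35 J·s

Compare to the minimum allowed value ℏ/2:
ℏ/2 = 5.273e-35 J·s

Since ΔxΔp = 1.864e-35 J·s < 5.273e-35 J·s = ℏ/2,
the measurement violates the uncertainty principle.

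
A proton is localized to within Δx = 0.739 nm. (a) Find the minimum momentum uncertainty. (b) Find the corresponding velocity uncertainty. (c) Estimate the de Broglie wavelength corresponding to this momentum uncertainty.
(a) Δp_min = 7.135 × 10^-26 kg·m/s
(b) Δv_min = 42.658 m/s
(c) λ_dB = 9.287 nm

Step-by-step:

(a) From the uncertainty principle:
Δp_min = ℏ/(2Δx) = (1.055e-34 J·s)/(2 × 7.390e-10 m) = 7.135e-26 kg·m/s

(b) The velocity uncertainty:
Δv = Δp/m = (7.135e-26 kg·m/s)/(1.673e-27 kg) = 4.266e+01 m/s = 42.658 m/s

(c) The de Broglie wavelength for this momentum:
λ = h/p = (6.626e-34 J·s)/(7.135e-26 kg·m/s) = 9.287e-09 m = 9.287 nm

Note: The de Broglie wavelength is comparable to the localization size, as expected from wave-particle duality.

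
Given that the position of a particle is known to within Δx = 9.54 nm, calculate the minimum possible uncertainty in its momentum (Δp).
5.527 × 10^-27 kg·m/s

Using the Heisenberg uncertainty principle:
ΔxΔp ≥ ℏ/2

The minimum uncertainty in momentum is:
Δp_min = ℏ/(2Δx)
Δp_min = (1.055e-34 J·s) / (2 × 9.540e-09 m)
Δp_min = 5.527e-27 kg·m/s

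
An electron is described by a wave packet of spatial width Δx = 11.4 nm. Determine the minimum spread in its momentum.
4.625 × 10^-27 kg·m/s

For a wave packet, the spatial width Δx and momentum spread Δp are related by the uncertainty principle:
ΔxΔp ≥ ℏ/2

The minimum momentum spread is:
Δp_min = ℏ/(2Δx)
Δp_min = (1.055e-34 J·s) / (2 × 1.140e-08 m)
Δp_min = 4.625e-27 kg·m/s

A wave packet cannot have both a well-defined position and well-defined momentum.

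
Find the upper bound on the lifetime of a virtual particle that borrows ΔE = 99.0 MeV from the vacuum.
3.324 ys

Using the energy-time uncertainty principle:
ΔEΔt ≥ ℏ/2

For a virtual particle borrowing energy ΔE, the maximum lifetime is:
Δt_max = ℏ/(2ΔE)

Converting energy:
ΔE = 99.0 MeV = 1.586e-11 J

Δt_max = (1.055e-34 J·s) / (2 × 1.586e-11 J)
Δt_max = 3.324e-24 s = 3.324 ys

Virtual particles with higher borrowed energy exist for shorter times.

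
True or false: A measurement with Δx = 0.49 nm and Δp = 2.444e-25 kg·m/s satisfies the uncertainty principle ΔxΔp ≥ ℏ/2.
Yes, it satisfies the uncertainty principle.

Calculate the product ΔxΔp:
ΔxΔp = (4.900e-10 m) × (2.444e-25 kg·m/s)
ΔxΔp = 1.198e-34 J·s

Compare to the minimum allowed value ℏ/2:
ℏ/2 = 5.273e-35 J·s

Since ΔxΔp = 1.198e-34 J·s ≥ 5.273e-35 J·s = ℏ/2,
the measurement satisfies the uncertainty principle.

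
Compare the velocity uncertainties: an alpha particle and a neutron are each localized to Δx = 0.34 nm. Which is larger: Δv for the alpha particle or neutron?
The neutron has the larger minimum velocity uncertainty, by a ratio of 4.0.

For both particles, Δp_min = ℏ/(2Δx) = 1.551e-25 kg·m/s (same for both).

The velocity uncertainty is Δv = Δp/m:
- alpha particle: Δv = 1.551e-25 / 6.645e-27 = 2.334e+01 m/s = 23.340 m/s
- neutron: Δv = 1.551e-25 / 1.675e-27 = 9.259e+01 m/s = 92.592 m/s

Ratio: 9.259e+01 / 2.334e+01 = 4.0

The lighter particle has larger velocity uncertainty because Δv ∝ 1/m.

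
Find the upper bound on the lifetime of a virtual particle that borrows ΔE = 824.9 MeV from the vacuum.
3.990 × 10^-25 s

Using the energy-time uncertainty principle:
ΔEΔt ≥ ℏ/2

For a virtual particle borrowing energy ΔE, the maximum lifetime is:
Δt_max = ℏ/(2ΔE)

Converting energy:
ΔE = 824.9 MeV = 1.322e-10 J

Δt_max = (1.055e-34 J·s) / (2 × 1.322e-10 J)
Δt_max = 3.990e-25 s = 3.990 × 10^-25 s

Virtual particles with higher borrowed energy exist for shorter times.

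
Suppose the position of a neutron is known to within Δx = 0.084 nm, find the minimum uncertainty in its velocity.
374.775 m/s

Using the Heisenberg uncertainty principle and Δp = mΔv:
ΔxΔp ≥ ℏ/2
Δx(mΔv) ≥ ℏ/2

The minimum uncertainty in velocity is:
Δv_min = ℏ/(2mΔx)
Δv_min = (1.055e-34 J·s) / (2 × 1.675e-27 kg × 8.400e-11 m)
Δv_min = 3.748e+02 m/s = 374.775 m/s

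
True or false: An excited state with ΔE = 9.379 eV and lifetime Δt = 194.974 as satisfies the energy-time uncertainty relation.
Yes, it satisfies the uncertainty relation.

Calculate the product ΔEΔt:
ΔE = 9.379 eV = 1.503e-18 J
ΔEΔt = (1.503e-18 J) × (1.950e-16 s)
ΔEΔt = 2.930e-34 J·s

Compare to the minimum allowed value ℏ/2:
ℏ/2 = 5.273e-35 J·s

Since ΔEΔt = 2.930e-34 J·s ≥ 5.273e-35 J·s = ℏ/2,
this satisfies the uncertainty relation.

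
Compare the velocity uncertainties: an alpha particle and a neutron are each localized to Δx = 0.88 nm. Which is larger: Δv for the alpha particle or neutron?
The neutron has the larger minimum velocity uncertainty, by a ratio of 4.0.

For both particles, Δp_min = ℏ/(2Δx) = 5.992e-26 kg·m/s (same for both).

The velocity uncertainty is Δv = Δp/m:
- alpha particle: Δv = 5.992e-26 / 6.645e-27 = 9.018e+00 m/s = 9.018 m/s
- neutron: Δv = 5.992e-26 / 1.675e-27 = 3.577e+01 m/s = 35.774 m/s

Ratio: 3.577e+01 / 9.018e+00 = 4.0

The lighter particle has larger velocity uncertainty because Δv ∝ 1/m.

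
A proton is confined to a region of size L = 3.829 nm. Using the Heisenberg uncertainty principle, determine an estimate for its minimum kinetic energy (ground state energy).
353.821 neV

Using the uncertainty principle to estimate ground state energy:

1. The position uncertainty is approximately the confinement size:
   Δx ≈ L = 3.829e-09 m

2. From ΔxΔp ≥ ℏ/2, the minimum momentum uncertainty is:
   Δp ≈ ℏ/(2L) = 1.377e-26 kg·m/s

3. The kinetic energy is approximately:
   KE ≈ (Δp)²/(2m) = (1.377e-26)²/(2 × 1.673e-27 kg)
   KE ≈ 5.669e-26 J = 353.821 neV

This is an order-of-magnitude estimate of the ground state energy.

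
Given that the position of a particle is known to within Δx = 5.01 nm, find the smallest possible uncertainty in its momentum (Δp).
1.052 × 10^-26 kg·m/s

Using the Heisenberg uncertainty principle:
ΔxΔp ≥ ℏ/2

The minimum uncertainty in momentum is:
Δp_min = ℏ/(2Δx)
Δp_min = (1.055e-34 J·s) / (2 × 5.010e-09 m)
Δp_min = 1.052e-26 kg·m/s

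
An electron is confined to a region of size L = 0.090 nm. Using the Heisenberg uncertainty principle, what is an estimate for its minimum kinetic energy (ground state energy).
1.176 eV

Using the uncertainty principle to estimate ground state energy:

1. The position uncertainty is approximately the confinement size:
   Δx ≈ L = 9.000e-11 m

2. From ΔxΔp ≥ ℏ/2, the minimum momentum uncertainty is:
   Δp ≈ ℏ/(2L) = 5.859e-25 kg·m/s

3. The kinetic energy is approximately:
   KE ≈ (Δp)²/(2m) = (5.859e-25)²/(2 × 9.109e-31 kg)
   KE ≈ 1.884e-19 J = 1.176 eV

This is an order-of-magnitude estimate of the ground state energy.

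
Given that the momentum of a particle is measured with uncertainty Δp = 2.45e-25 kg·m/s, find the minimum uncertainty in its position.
215.219 pm

Using the Heisenberg uncertainty principle:
ΔxΔp ≥ ℏ/2

The minimum uncertainty in position is:
Δx_min = ℏ/(2Δp)
Δx_min = (1.055e-34 J·s) / (2 × 2.450e-25 kg·m/s)
Δx_min = 2.152e-10 m = 215.219 pm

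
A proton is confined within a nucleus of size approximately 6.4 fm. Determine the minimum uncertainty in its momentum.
8.239 × 10^-21 kg·m/s

Using the Heisenberg uncertainty principle:
ΔxΔp ≥ ℏ/2

With Δx ≈ L = 6.400e-15 m (the confinement size):
Δp_min = ℏ/(2Δx)
Δp_min = (1.055e-34 J·s) / (2 × 6.400e-15 m)
Δp_min = 8.239e-21 kg·m/s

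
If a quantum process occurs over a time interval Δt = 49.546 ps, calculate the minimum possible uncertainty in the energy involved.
6.642 μeV

Using the energy-time uncertainty principle:
ΔEΔt ≥ ℏ/2

The minimum uncertainty in energy is:
ΔE_min = ℏ/(2Δt)
ΔE_min = (1.055e-34 J·s) / (2 × 4.955e-11 s)
ΔE_min = 1.064e-24 J = 6.642 μeV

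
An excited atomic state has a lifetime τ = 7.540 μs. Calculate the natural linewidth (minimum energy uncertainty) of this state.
43.648 peV

Using the energy-time uncertainty principle:
ΔEΔt ≥ ℏ/2

The lifetime τ represents the time uncertainty Δt.
The natural linewidth (minimum energy uncertainty) is:

ΔE = ℏ/(2τ)
ΔE = (1.055e-34 J·s) / (2 × 7.540e-06 s)
ΔE = 6.993e-30 J = 43.648 peV

This natural linewidth limits the precision of spectroscopic measurements.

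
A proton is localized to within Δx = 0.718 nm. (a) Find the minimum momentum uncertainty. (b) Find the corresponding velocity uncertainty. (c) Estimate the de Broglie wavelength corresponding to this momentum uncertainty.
(a) Δp_min = 7.344 × 10^-26 kg·m/s
(b) Δv_min = 43.906 m/s
(c) λ_dB = 9.023 nm

Step-by-step:

(a) From the uncertainty principle:
Δp_min = ℏ/(2Δx) = (1.055e-34 J·s)/(2 × 7.180e-10 m) = 7.344e-26 kg·m/s

(b) The velocity uncertainty:
Δv = Δp/m = (7.344e-26 kg·m/s)/(1.673e-27 kg) = 4.391e+01 m/s = 43.906 m/s

(c) The de Broglie wavelength for this momentum:
λ = h/p = (6.626e-34 J·s)/(7.344e-26 kg·m/s) = 9.023e-09 m = 9.023 nm

Note: The de Broglie wavelength is comparable to the localization size, as expected from wave-particle duality.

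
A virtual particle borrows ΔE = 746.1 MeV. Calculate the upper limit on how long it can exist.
4.411 × 10^-25 s

Using the energy-time uncertainty principle:
ΔEΔt ≥ ℏ/2

For a virtual particle borrowing energy ΔE, the maximum lifetime is:
Δt_max = ℏ/(2ΔE)

Converting energy:
ΔE = 746.1 MeV = 1.195e-10 J

Δt_max = (1.055e-34 J·s) / (2 × 1.195e-10 J)
Δt_max = 4.411e-25 s = 4.411 × 10^-25 s

Virtual particles with higher borrowed energy exist for shorter times.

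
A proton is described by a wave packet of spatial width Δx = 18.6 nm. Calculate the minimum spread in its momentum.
2.835 × 10^-27 kg·m/s

For a wave packet, the spatial width Δx and momentum spread Δp are related by the uncertainty principle:
ΔxΔp ≥ ℏ/2

The minimum momentum spread is:
Δp_min = ℏ/(2Δx)
Δp_min = (1.055e-34 J·s) / (2 × 1.860e-08 m)
Δp_min = 2.835e-27 kg·m/s

A wave packet cannot have both a well-defined position and well-defined momentum.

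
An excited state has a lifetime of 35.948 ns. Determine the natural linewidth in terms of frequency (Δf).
2.214 MHz

Using the energy-time uncertainty principle and E = hf:
ΔEΔt ≥ ℏ/2
hΔf·Δt ≥ ℏ/2

The minimum frequency uncertainty is:
Δf = ℏ/(2hτ) = 1/(4πτ)
Δf = 1/(4π × 3.595e-08 s)
Δf = 2.214e+06 Hz = 2.214 MHz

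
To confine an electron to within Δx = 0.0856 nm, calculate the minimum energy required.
1.300 eV

Localizing a particle requires giving it sufficient momentum uncertainty:

1. From uncertainty principle: Δp ≥ ℏ/(2Δx)
   Δp_min = (1.055e-34 J·s) / (2 × 8.560e-11 m)
   Δp_min = 6.160e-25 kg·m/s

2. This momentum uncertainty corresponds to kinetic energy:
   KE ≈ (Δp)²/(2m) = (6.160e-25)²/(2 × 9.109e-31 kg)
   KE = 2.083e-19 J = 1.300 eV

Tighter localization requires more energy.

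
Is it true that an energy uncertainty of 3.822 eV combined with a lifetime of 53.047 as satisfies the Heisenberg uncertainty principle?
No, it violates the uncertainty relation.

Calculate the product ΔEΔt:
ΔE = 3.822 eV = 6.124e-19 J
ΔEΔt = (6.124e-19 J) × (5.305e-17 s)
ΔEΔt = 3.248e-35 J·s

Compare to the minimum allowed value ℏ/2:
ℏ/2 = 5.273e-35 J·s

Since ΔEΔt = 3.248e-35 J·s < 5.273e-35 J·s = ℏ/2,
this violates the uncertainty relation.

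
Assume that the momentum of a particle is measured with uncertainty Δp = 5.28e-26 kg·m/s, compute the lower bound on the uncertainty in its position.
998.648 pm

Using the Heisenberg uncertainty principle:
ΔxΔp ≥ ℏ/2

The minimum uncertainty in position is:
Δx_min = ℏ/(2Δp)
Δx_min = (1.055e-34 J·s) / (2 × 5.280e-26 kg·m/s)
Δx_min = 9.986e-10 m = 998.648 pm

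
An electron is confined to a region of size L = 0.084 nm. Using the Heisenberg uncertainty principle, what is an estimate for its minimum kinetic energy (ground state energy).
1.350 eV

Using the uncertainty principle to estimate ground state energy:

1. The position uncertainty is approximately the confinement size:
   Δx ≈ L = 8.400e-11 m

2. From ΔxΔp ≥ ℏ/2, the minimum momentum uncertainty is:
   Δp ≈ ℏ/(2L) = 6.277e-25 kg·m/s

3. The kinetic energy is approximately:
   KE ≈ (Δp)²/(2m) = (6.277e-25)²/(2 × 9.109e-31 kg)
   KE ≈ 2.163e-19 J = 1.350 eV

This is an order-of-magnitude estimate of the ground state energy.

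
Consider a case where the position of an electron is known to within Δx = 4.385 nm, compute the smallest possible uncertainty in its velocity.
13.200 km/s

Using the Heisenberg uncertainty principle and Δp = mΔv:
ΔxΔp ≥ ℏ/2
Δx(mΔv) ≥ ℏ/2

The minimum uncertainty in velocity is:
Δv_min = ℏ/(2mΔx)
Δv_min = (1.055e-34 J·s) / (2 × 9.109e-31 kg × 4.385e-09 m)
Δv_min = 1.320e+04 m/s = 13.200 km/s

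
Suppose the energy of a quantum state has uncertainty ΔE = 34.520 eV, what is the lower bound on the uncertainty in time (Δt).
9.534 as

Using the energy-time uncertainty principle:
ΔEΔt ≥ ℏ/2

The minimum uncertainty in time is:
Δt_min = ℏ/(2ΔE)
Δt_min = (1.055e-34 J·s) / (2 × 5.531e-18 J)
Δt_min = 9.534e-18 s = 9.534 as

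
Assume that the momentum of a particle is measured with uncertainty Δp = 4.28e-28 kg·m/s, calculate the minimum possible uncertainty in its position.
123.198 nm

Using the Heisenberg uncertainty principle:
ΔxΔp ≥ ℏ/2

The minimum uncertainty in position is:
Δx_min = ℏ/(2Δp)
Δx_min = (1.055e-34 J·s) / (2 × 4.280e-28 kg·m/s)
Δx_min = 1.232e-07 m = 123.198 nm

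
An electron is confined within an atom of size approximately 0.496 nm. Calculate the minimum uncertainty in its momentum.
1.063 × 10^-25 kg·m/s

Using the Heisenberg uncertainty principle:
ΔxΔp ≥ ℏ/2

With Δx ≈ L = 4.960e-10 m (the confinement size):
Δp_min = ℏ/(2Δx)
Δp_min = (1.055e-34 J·s) / (2 × 4.960e-10 m)
Δp_min = 1.063e-25 kg·m/s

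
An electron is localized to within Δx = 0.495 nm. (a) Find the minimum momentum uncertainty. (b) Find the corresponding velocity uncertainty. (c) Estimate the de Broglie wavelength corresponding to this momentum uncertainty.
(a) Δp_min = 1.065 × 10^-25 kg·m/s
(b) Δv_min = 116.937 km/s
(c) λ_dB = 6.220 nm

Step-by-step:

(a) From the uncertainty principle:
Δp_min = ℏ/(2Δx) = (1.055e-34 J·s)/(2 × 4.950e-10 m) = 1.065e-25 kg·m/s

(b) The velocity uncertainty:
Δv = Δp/m = (1.065e-25 kg·m/s)/(9.109e-31 kg) = 1.169e+05 m/s = 116.937 km/s

(c) The de Broglie wavelength for this momentum:
λ = h/p = (6.626e-34 J·s)/(1.065e-25 kg·m/s) = 6.220e-09 m = 6.220 nm

Note: The de Broglie wavelength is comparable to the localization size, as expected from wave-particle duality.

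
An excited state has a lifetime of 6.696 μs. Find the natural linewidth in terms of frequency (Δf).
11.884 kHz

Using the energy-time uncertainty principle and E = hf:
ΔEΔt ≥ ℏ/2
hΔf·Δt ≥ ℏ/2

The minimum frequency uncertainty is:
Δf = ℏ/(2hτ) = 1/(4πτ)
Δf = 1/(4π × 6.696e-06 s)
Δf = 1.188e+04 Hz = 11.884 kHz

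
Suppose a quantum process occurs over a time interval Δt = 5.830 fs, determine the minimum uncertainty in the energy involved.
56.450 meV

Using the energy-time uncertainty principle:
ΔEΔt ≥ ℏ/2

The minimum uncertainty in energy is:
ΔE_min = ℏ/(2Δt)
ΔE_min = (1.055e-34 J·s) / (2 × 5.830e-15 s)
ΔE_min = 9.044e-21 J = 56.450 meV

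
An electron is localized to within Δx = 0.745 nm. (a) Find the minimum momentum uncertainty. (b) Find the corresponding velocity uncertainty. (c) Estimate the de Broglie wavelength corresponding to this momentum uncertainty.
(a) Δp_min = 7.078 × 10^-26 kg·m/s
(b) Δv_min = 77.696 km/s
(c) λ_dB = 9.362 nm

Step-by-step:

(a) From the uncertainty principle:
Δp_min = ℏ/(2Δx) = (1.055e-34 J·s)/(2 × 7.450e-10 m) = 7.078e-26 kg·m/s

(b) The velocity uncertainty:
Δv = Δp/m = (7.078e-26 kg·m/s)/(9.109e-31 kg) = 7.770e+04 m/s = 77.696 km/s

(c) The de Broglie wavelength for this momentum:
λ = h/p = (6.626e-34 J·s)/(7.078e-26 kg·m/s) = 9.362e-09 m = 9.362 nm

Note: The de Broglie wavelength is comparable to the localization size, as expected from wave-particle duality.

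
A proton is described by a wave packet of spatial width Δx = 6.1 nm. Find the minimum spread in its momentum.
8.644 × 10^-27 kg·m/s

For a wave packet, the spatial width Δx and momentum spread Δp are related by the uncertainty principle:
ΔxΔp ≥ ℏ/2

The minimum momentum spread is:
Δp_min = ℏ/(2Δx)
Δp_min = (1.055e-34 J·s) / (2 × 6.100e-09 m)
Δp_min = 8.644e-27 kg·m/s

A wave packet cannot have both a well-defined position and well-defined momentum.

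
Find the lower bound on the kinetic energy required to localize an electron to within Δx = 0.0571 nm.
2.921 eV

Localizing a particle requires giving it sufficient momentum uncertainty:

1. From uncertainty principle: Δp ≥ ℏ/(2Δx)
   Δp_min = (1.055e-34 J·s) / (2 × 5.710e-11 m)
   Δp_min = 9.234e-25 kg·m/s

2. This momentum uncertainty corresponds to kinetic energy:
   KE ≈ (Δp)²/(2m) = (9.234e-25)²/(2 × 9.109e-31 kg)
   KE = 4.681e-19 J = 2.921 eV

Tighter localization requires more energy.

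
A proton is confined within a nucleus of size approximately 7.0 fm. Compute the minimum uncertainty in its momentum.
7.533 × 10^-21 kg·m/s

Using the Heisenberg uncertainty principle:
ΔxΔp ≥ ℏ/2

With Δx ≈ L = 7.000e-15 m (the confinement size):
Δp_min = ℏ/(2Δx)
Δp_min = (1.055e-34 J·s) / (2 × 7.000e-15 m)
Δp_min = 7.533e-21 kg·m/s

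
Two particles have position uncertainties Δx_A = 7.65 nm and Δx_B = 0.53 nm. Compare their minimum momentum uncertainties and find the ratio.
Particle B has the larger minimum momentum uncertainty, by a factor of 14.43.

For each particle, the minimum momentum uncertainty is Δp_min = ℏ/(2Δx):

Particle A: Δp_A = ℏ/(2×7.650e-09 m) = 6.893e-27 kg·m/s
Particle B: Δp_B = ℏ/(2×5.300e-10 m) = 9.949e-26 kg·m/s

Ratio: Δp_B/Δp_A = 14.43

Since Δp_min ∝ 1/Δx, the particle with smaller position uncertainty (B) has larger momentum uncertainty.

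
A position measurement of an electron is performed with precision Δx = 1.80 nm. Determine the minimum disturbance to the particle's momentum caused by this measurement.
2.929 × 10^-26 kg·m/s

The uncertainty principle implies that measuring position disturbs momentum:
ΔxΔp ≥ ℏ/2

When we measure position with precision Δx, we necessarily introduce a momentum uncertainty:
Δp ≥ ℏ/(2Δx)
Δp_min = (1.055e-34 J·s) / (2 × 1.800e-09 m)
Δp_min = 2.929e-26 kg·m/s

The more precisely we measure position, the greater the momentum disturbance.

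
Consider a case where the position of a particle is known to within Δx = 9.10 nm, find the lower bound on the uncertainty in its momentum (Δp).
5.794 × 10^-27 kg·m/s

Using the Heisenberg uncertainty principle:
ΔxΔp ≥ ℏ/2

The minimum uncertainty in momentum is:
Δp_min = ℏ/(2Δx)
Δp_min = (1.055e-34 J·s) / (2 × 9.100e-09 m)
Δp_min = 5.794e-27 kg·m/s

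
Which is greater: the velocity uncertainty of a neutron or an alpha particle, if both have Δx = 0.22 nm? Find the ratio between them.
The neutron has the larger minimum velocity uncertainty, by a ratio of 4.0.

For both particles, Δp_min = ℏ/(2Δx) = 2.397e-25 kg·m/s (same for both).

The velocity uncertainty is Δv = Δp/m:
- neutron: Δv = 2.397e-25 / 1.675e-27 = 1.431e+02 m/s = 143.096 m/s
- alpha particle: Δv = 2.397e-25 / 6.645e-27 = 3.607e+01 m/s = 36.070 m/s

Ratio: 1.431e+02 / 3.607e+01 = 4.0

The lighter particle has larger velocity uncertainty because Δv ∝ 1/m.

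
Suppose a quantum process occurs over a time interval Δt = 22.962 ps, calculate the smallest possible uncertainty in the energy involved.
14.333 μeV

Using the energy-time uncertainty principle:
ΔEΔt ≥ ℏ/2

The minimum uncertainty in energy is:
ΔE_min = ℏ/(2Δt)
ΔE_min = (1.055e-34 J·s) / (2 × 2.296e-11 s)
ΔE_min = 2.296e-24 J = 14.333 μeV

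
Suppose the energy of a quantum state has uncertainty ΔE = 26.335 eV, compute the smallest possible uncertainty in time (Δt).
12.497 as

Using the energy-time uncertainty principle:
ΔEΔt ≥ ℏ/2

The minimum uncertainty in time is:
Δt_min = ℏ/(2ΔE)
Δt_min = (1.055e-34 J·s) / (2 × 4.219e-18 J)
Δt_min = 1.250e-17 s = 12.497 as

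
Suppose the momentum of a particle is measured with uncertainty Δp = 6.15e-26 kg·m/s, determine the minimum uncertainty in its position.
857.375 pm

Using the Heisenberg uncertainty principle:
ΔxΔp ≥ ℏ/2

The minimum uncertainty in position is:
Δx_min = ℏ/(2Δp)
Δx_min = (1.055e-34 J·s) / (2 × 6.150e-26 kg·m/s)
Δx_min = 8.574e-10 m = 857.375 pm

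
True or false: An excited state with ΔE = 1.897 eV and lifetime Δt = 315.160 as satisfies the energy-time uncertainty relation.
Yes, it satisfies the uncertainty relation.

Calculate the product ΔEΔt:
ΔE = 1.897 eV = 3.039e-19 J
ΔEΔt = (3.039e-19 J) × (3.152e-16 s)
ΔEΔt = 9.579e-35 J·s

Compare to the minimum allowed value ℏ/2:
ℏ/2 = 5.273e-35 J·s

Since ΔEΔt = 9.579e-35 J·s ≥ 5.273e-35 J·s = ℏ/2,
this satisfies the uncertainty relation.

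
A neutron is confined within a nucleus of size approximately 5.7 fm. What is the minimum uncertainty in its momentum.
9.251 × 10^-21 kg·m/s

Using the Heisenberg uncertainty principle:
ΔxΔp ≥ ℏ/2

With Δx ≈ L = 5.700e-15 m (the confinement size):
Δp_min = ℏ/(2Δx)
Δp_min = (1.055e-34 J·s) / (2 × 5.700e-15 m)
Δp_min = 9.251e-21 kg·m/s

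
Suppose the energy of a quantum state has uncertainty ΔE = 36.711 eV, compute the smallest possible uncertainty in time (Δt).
8.965 as

Using the energy-time uncertainty principle:
ΔEΔt ≥ ℏ/2

The minimum uncertainty in time is:
Δt_min = ℏ/(2ΔE)
Δt_min = (1.055e-34 J·s) / (2 × 5.882e-18 J)
Δt_min = 8.965e-18 s = 8.965 as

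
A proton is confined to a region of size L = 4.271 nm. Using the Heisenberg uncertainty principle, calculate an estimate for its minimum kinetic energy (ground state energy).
284.377 neV

Using the uncertainty principle to estimate ground state energy:

1. The position uncertainty is approximately the confinement size:
   Δx ≈ L = 4.271e-09 m

2. From ΔxΔp ≥ ℏ/2, the minimum momentum uncertainty is:
   Δp ≈ ℏ/(2L) = 1.235e-26 kg·m/s

3. The kinetic energy is approximately:
   KE ≈ (Δp)²/(2m) = (1.235e-26)²/(2 × 1.673e-27 kg)
   KE ≈ 4.556e-26 J = 284.377 neV

This is an order-of-magnitude estimate of the ground state energy.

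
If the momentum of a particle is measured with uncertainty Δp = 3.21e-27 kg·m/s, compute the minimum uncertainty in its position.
16.426 nm

Using the Heisenberg uncertainty principle:
ΔxΔp ≥ ℏ/2

The minimum uncertainty in position is:
Δx_min = ℏ/(2Δp)
Δx_min = (1.055e-34 J·s) / (2 × 3.210e-27 kg·m/s)
Δx_min = 1.643e-08 m = 16.426 nm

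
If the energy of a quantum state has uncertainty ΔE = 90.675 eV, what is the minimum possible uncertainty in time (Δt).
3.630 as

Using the energy-time uncertainty principle:
ΔEΔt ≥ ℏ/2

The minimum uncertainty in time is:
Δt_min = ℏ/(2ΔE)
Δt_min = (1.055e-34 J·s) / (2 × 1.453e-17 J)
Δt_min = 3.630e-18 s = 3.630 as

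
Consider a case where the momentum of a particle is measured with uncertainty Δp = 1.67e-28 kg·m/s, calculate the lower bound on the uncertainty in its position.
315.740 nm

Using the Heisenberg uncertainty principle:
ΔxΔp ≥ ℏ/2

The minimum uncertainty in position is:
Δx_min = ℏ/(2Δp)
Δx_min = (1.055e-34 J·s) / (2 × 1.670e-28 kg·m/s)
Δx_min = 3.157e-07 m = 315.740 nm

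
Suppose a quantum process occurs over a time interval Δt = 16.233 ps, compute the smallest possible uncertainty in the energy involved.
20.274 μeV

Using the energy-time uncertainty principle:
ΔEΔt ≥ ℏ/2

The minimum uncertainty in energy is:
ΔE_min = ℏ/(2Δt)
ΔE_min = (1.055e-34 J·s) / (2 × 1.623e-11 s)
ΔE_min = 3.248e-24 J = 20.274 μeV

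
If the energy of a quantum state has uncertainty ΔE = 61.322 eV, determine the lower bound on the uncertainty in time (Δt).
5.367 as

Using the energy-time uncertainty principle:
ΔEΔt ≥ ℏ/2

The minimum uncertainty in time is:
Δt_min = ℏ/(2ΔE)
Δt_min = (1.055e-34 J·s) / (2 × 9.825e-18 J)
Δt_min = 5.367e-18 s = 5.367 as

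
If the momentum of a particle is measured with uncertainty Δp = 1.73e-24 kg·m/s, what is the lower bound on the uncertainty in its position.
30.479 pm

Using the Heisenberg uncertainty principle:
ΔxΔp ≥ ℏ/2

The minimum uncertainty in position is:
Δx_min = ℏ/(2Δp)
Δx_min = (1.055e-34 J·s) / (2 × 1.730e-24 kg·m/s)
Δx_min = 3.048e-11 m = 30.479 pm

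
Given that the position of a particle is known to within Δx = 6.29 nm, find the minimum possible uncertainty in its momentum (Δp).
8.383 × 10^-27 kg·m/s

Using the Heisenberg uncertainty principle:
ΔxΔp ≥ ℏ/2

The minimum uncertainty in momentum is:
Δp_min = ℏ/(2Δx)
Δp_min = (1.055e-34 J·s) / (2 × 6.290e-09 m)
Δp_min = 8.383e-27 kg·m/s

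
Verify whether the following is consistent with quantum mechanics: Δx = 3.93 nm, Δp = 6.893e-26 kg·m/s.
Yes, it satisfies the uncertainty principle.

Calculate the product ΔxΔp:
ΔxΔp = (3.930e-09 m) × (6.893e-26 kg·m/s)
ΔxΔp = 2.709e-34 J·s

Compare to the minimum allowed value ℏ/2:
ℏ/2 = 5.273e-35 J·s

Since ΔxΔp = 2.709e-34 J·s ≥ 5.273e-35 J·s = ℏ/2,
the measurement satisfies the uncertainty principle.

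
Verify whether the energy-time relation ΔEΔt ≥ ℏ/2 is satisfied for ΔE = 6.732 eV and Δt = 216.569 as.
Yes, it satisfies the uncertainty relation.

Calculate the product ΔEΔt:
ΔE = 6.732 eV = 1.079e-18 J
ΔEΔt = (1.079e-18 J) × (2.166e-16 s)
ΔEΔt = 2.336e-34 J·s

Compare to the minimum allowed value ℏ/2:
ℏ/2 = 5.273e-35 J·s

Since ΔEΔt = 2.336e-34 J·s ≥ 5.273e-35 J·s = ℏ/2,
this satisfies the uncertainty relation.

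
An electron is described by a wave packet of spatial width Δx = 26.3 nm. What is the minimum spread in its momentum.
2.005 × 10^-27 kg·m/s

For a wave packet, the spatial width Δx and momentum spread Δp are related by the uncertainty principle:
ΔxΔp ≥ ℏ/2

The minimum momentum spread is:
Δp_min = ℏ/(2Δx)
Δp_min = (1.055e-34 J·s) / (2 × 2.630e-08 m)
Δp_min = 2.005e-27 kg·m/s

A wave packet cannot have both a well-defined position and well-defined momentum.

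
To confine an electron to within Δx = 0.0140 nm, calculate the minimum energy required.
48.597 eV

Localizing a particle requires giving it sufficient momentum uncertainty:

1. From uncertainty principle: Δp ≥ ℏ/(2Δx)
   Δp_min = (1.055e-34 J·s) / (2 × 1.400e-11 m)
   Δp_min = 3.766e-24 kg·m/s

2. This momentum uncertainty corresponds to kinetic energy:
   KE ≈ (Δp)²/(2m) = (3.766e-24)²/(2 × 9.109e-31 kg)
   KE = 7.786e-18 J = 48.597 eV

Tighter localization requires more energy.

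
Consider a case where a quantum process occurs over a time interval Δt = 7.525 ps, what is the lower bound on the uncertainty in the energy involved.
43.735 μeV

Using the energy-time uncertainty principle:
ΔEΔt ≥ ℏ/2

The minimum uncertainty in energy is:
ΔE_min = ℏ/(2Δt)
ΔE_min = (1.055e-34 J·s) / (2 × 7.525e-12 s)
ΔE_min = 7.007e-24 J = 43.735 μeV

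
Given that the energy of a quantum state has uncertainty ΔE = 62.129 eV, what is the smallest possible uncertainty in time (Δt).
5.297 as

Using the energy-time uncertainty principle:
ΔEΔt ≥ ℏ/2

The minimum uncertainty in time is:
Δt_min = ℏ/(2ΔE)
Δt_min = (1.055e-34 J·s) / (2 × 9.954e-18 J)
Δt_min = 5.297e-18 s = 5.297 as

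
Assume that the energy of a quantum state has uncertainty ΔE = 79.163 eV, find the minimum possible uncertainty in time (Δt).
4.157 as

Using the energy-time uncertainty principle:
ΔEΔt ≥ ℏ/2

The minimum uncertainty in time is:
Δt_min = ℏ/(2ΔE)
Δt_min = (1.055e-34 J·s) / (2 × 1.268e-17 J)
Δt_min = 4.157e-18 s = 4.157 as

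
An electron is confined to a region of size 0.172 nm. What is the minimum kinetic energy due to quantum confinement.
321.963 meV

Using the uncertainty principle:

1. Position uncertainty: Δx ≈ 1.720e-10 m
2. Minimum momentum uncertainty: Δp = ℏ/(2Δx) = 3.066e-25 kg·m/s
3. Minimum kinetic energy:
   KE = (Δp)²/(2m) = (3.066e-25)²/(2 × 9.109e-31 kg)
   KE = 5.158e-20 J = 321.963 meV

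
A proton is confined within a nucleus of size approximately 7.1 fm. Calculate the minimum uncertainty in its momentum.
7.427 × 10^-21 kg·m/s

Using the Heisenberg uncertainty principle:
ΔxΔp ≥ ℏ/2

With Δx ≈ L = 7.100e-15 m (the confinement size):
Δp_min = ℏ/(2Δx)
Δp_min = (1.055e-34 J·s) / (2 × 7.100e-15 m)
Δp_min = 7.427e-21 kg·m/s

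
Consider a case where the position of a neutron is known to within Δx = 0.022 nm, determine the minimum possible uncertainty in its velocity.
1.431 km/s

Using the Heisenberg uncertainty principle and Δp = mΔv:
ΔxΔp ≥ ℏ/2
Δx(mΔv) ≥ ℏ/2

The minimum uncertainty in velocity is:
Δv_min = ℏ/(2mΔx)
Δv_min = (1.055e-34 J·s) / (2 × 1.675e-27 kg × 2.200e-11 m)
Δv_min = 1.431e+03 m/s = 1.431 km/s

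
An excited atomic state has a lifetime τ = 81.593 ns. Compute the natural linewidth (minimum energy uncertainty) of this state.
4.034 neV

Using the energy-time uncertainty principle:
ΔEΔt ≥ ℏ/2

The lifetime τ represents the time uncertainty Δt.
The natural linewidth (minimum energy uncertainty) is:

ΔE = ℏ/(2τ)
ΔE = (1.055e-34 J·s) / (2 × 8.159e-08 s)
ΔE = 6.462e-28 J = 4.034 neV

This natural linewidth limits the precision of spectroscopic measurements.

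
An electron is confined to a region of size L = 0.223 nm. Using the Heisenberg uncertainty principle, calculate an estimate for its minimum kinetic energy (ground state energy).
191.537 meV

Using the uncertainty principle to estimate ground state energy:

1. The position uncertainty is approximately the confinement size:
   Δx ≈ L = 2.230e-10 m

2. From ΔxΔp ≥ ℏ/2, the minimum momentum uncertainty is:
   Δp ≈ ℏ/(2L) = 2.365e-25 kg·m/s

3. The kinetic energy is approximately:
   KE ≈ (Δp)²/(2m) = (2.365e-25)²/(2 × 9.109e-31 kg)
   KE ≈ 3.069e-20 J = 191.537 meV

This is an order-of-magnitude estimate of the ground state energy.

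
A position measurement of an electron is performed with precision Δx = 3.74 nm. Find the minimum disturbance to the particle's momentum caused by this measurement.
1.410 × 10^-26 kg·m/s

The uncertainty principle implies that measuring position disturbs momentum:
ΔxΔp ≥ ℏ/2

When we measure position with precision Δx, we necessarily introduce a momentum uncertainty:
Δp ≥ ℏ/(2Δx)
Δp_min = (1.055e-34 J·s) / (2 × 3.740e-09 m)
Δp_min = 1.410e-26 kg·m/s

The more precisely we measure position, the greater the momentum disturbance.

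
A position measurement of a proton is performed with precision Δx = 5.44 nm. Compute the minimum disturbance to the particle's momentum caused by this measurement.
9.693 × 10^-27 kg·m/s

The uncertainty principle implies that measuring position disturbs momentum:
ΔxΔp ≥ ℏ/2

When we measure position with precision Δx, we necessarily introduce a momentum uncertainty:
Δp ≥ ℏ/(2Δx)
Δp_min = (1.055e-34 J·s) / (2 × 5.440e-09 m)
Δp_min = 9.693e-27 kg·m/s

The more precisely we measure position, the greater the momentum disturbance.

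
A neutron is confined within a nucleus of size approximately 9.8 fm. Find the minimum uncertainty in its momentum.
5.380 × 10^-21 kg·m/s

Using the Heisenberg uncertainty principle:
ΔxΔp ≥ ℏ/2

With Δx ≈ L = 9.800e-15 m (the confinement size):
Δp_min = ℏ/(2Δx)
Δp_min = (1.055e-34 J·s) / (2 × 9.800e-15 m)
Δp_min = 5.380e-21 kg·m/s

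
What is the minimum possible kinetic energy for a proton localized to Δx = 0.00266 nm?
733.147 meV

Localizing a particle requires giving it sufficient momentum uncertainty:

1. From uncertainty principle: Δp ≥ ℏ/(2Δx)
   Δp_min = (1.055e-34 J·s) / (2 × 2.660e-12 m)
   Δp_min = 1.982e-23 kg·m/s

2. This momentum uncertainty corresponds to kinetic energy:
   KE ≈ (Δp)²/(2m) = (1.982e-23)²/(2 × 1.673e-27 kg)
   KE = 1.175e-19 J = 733.147 meV

Tighter localization requires more energy.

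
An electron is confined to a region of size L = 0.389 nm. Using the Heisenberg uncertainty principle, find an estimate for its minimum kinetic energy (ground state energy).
62.945 meV

Using the uncertainty principle to estimate ground state energy:

1. The position uncertainty is approximately the confinement size:
   Δx ≈ L = 3.890e-10 m

2. From ΔxΔp ≥ ℏ/2, the minimum momentum uncertainty is:
   Δp ≈ ℏ/(2L) = 1.355e-25 kg·m/s

3. The kinetic energy is approximately:
   KE ≈ (Δp)²/(2m) = (1.355e-25)²/(2 × 9.109e-31 kg)
   KE ≈ 1.008e-20 J = 62.945 meV

This is an order-of-magnitude estimate of the ground state energy.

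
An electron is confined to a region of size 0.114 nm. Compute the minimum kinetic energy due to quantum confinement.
732.914 meV

Using the uncertainty principle:

1. Position uncertainty: Δx ≈ 1.140e-10 m
2. Minimum momentum uncertainty: Δp = ℏ/(2Δx) = 4.625e-25 kg·m/s
3. Minimum kinetic energy:
   KE = (Δp)²/(2m) = (4.625e-25)²/(2 × 9.109e-31 kg)
   KE = 1.174e-19 J = 732.914 meV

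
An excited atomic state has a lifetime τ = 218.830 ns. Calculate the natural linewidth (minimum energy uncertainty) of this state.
1.504 neV

Using the energy-time uncertainty principle:
ΔEΔt ≥ ℏ/2

The lifetime τ represents the time uncertainty Δt.
The natural linewidth (minimum energy uncertainty) is:

ΔE = ℏ/(2τ)
ΔE = (1.055e-34 J·s) / (2 × 2.188e-07 s)
ΔE = 2.410e-28 J = 1.504 neV

This natural linewidth limits the precision of spectroscopic measurements.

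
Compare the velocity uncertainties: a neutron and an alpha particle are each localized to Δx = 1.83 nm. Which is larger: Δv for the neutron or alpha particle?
The neutron has the larger minimum velocity uncertainty, by a ratio of 4.0.

For both particles, Δp_min = ℏ/(2Δx) = 2.881e-26 kg·m/s (same for both).

The velocity uncertainty is Δv = Δp/m:
- neutron: Δv = 2.881e-26 / 1.675e-27 = 1.720e+01 m/s = 17.203 m/s
- alpha particle: Δv = 2.881e-26 / 6.645e-27 = 4.336e+00 m/s = 4.336 m/s

Ratio: 1.720e+01 / 4.336e+00 = 4.0

The lighter particle has larger velocity uncertainty because Δv ∝ 1/m.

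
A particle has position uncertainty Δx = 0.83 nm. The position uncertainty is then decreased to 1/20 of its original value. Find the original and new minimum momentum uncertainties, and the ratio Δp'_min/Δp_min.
Original Δp_min = 6.353 × 10^-26 kg·m/s; new Δp'_min = 1.271 × 10^-24 kg·m/s; ratio Δp'_min/Δp_min = 20.

From the uncertainty principle ΔxΔp ≥ ℏ/2, the minimum momentum uncertainty is Δp_min = ℏ/(2Δx).

Original (Δx = 0.83 nm = 8.300e-10 m):
Δp_min = (1.055e-34 J·s)/(2 × 8.300e-10 m) = 6.353e-26 kg·m/s

When Δx → (1/20)Δx:
Δp'_min = ℏ/(2 × (1/20)Δx) = 20 × ℏ/(2Δx) = 20 × Δp_min
Δp'_min = 20 × 6.353e-26 kg·m/s = 1.271e-24 kg·m/s

Since Δp_min ∝ 1/Δx, when Δx is decreased to 1/20 of its original value, Δp_min increases to 20 times its original value.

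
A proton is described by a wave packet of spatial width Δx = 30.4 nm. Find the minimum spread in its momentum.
1.734 × 10^-27 kg·m/s

For a wave packet, the spatial width Δx and momentum spread Δp are related by the uncertainty principle:
ΔxΔp ≥ ℏ/2

The minimum momentum spread is:
Δp_min = ℏ/(2Δx)
Δp_min = (1.055e-34 J·s) / (2 × 3.040e-08 m)
Δp_min = 1.734e-27 kg·m/s

A wave packet cannot have both a well-defined position and well-defined momentum.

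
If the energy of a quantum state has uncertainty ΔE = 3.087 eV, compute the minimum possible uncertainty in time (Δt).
106.610 as

Using the energy-time uncertainty principle:
ΔEΔt ≥ ℏ/2

The minimum uncertainty in time is:
Δt_min = ℏ/(2ΔE)
Δt_min = (1.055e-34 J·s) / (2 × 4.946e-19 J)
Δt_min = 1.066e-16 s = 106.610 as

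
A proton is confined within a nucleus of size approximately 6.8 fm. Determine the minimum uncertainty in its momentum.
7.754 × 10^-21 kg·m/s

Using the Heisenberg uncertainty principle:
ΔxΔp ≥ ℏ/2

With Δx ≈ L = 6.800e-15 m (the confinement size):
Δp_min = ℏ/(2Δx)
Δp_min = (1.055e-34 J·s) / (2 × 6.800e-15 m)
Δp_min = 7.754e-21 kg·m/s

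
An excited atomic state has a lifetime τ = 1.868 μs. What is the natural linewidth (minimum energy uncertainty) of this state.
176.181 peV

Using the energy-time uncertainty principle:
ΔEΔt ≥ ℏ/2

The lifetime τ represents the time uncertainty Δt.
The natural linewidth (minimum energy uncertainty) is:

ΔE = ℏ/(2τ)
ΔE = (1.055e-34 J·s) / (2 × 1.868e-06 s)
ΔE = 2.823e-29 J = 176.181 peV

This natural linewidth limits the precision of spectroscopic measurements.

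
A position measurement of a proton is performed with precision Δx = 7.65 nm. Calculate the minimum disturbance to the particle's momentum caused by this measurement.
6.893 × 10^-27 kg·m/s

The uncertainty principle implies that measuring position disturbs momentum:
ΔxΔp ≥ ℏ/2

When we measure position with precision Δx, we necessarily introduce a momentum uncertainty:
Δp ≥ ℏ/(2Δx)
Δp_min = (1.055e-34 J·s) / (2 × 7.650e-09 m)
Δp_min = 6.893e-27 kg·m/s

The more precisely we measure position, the greater the momentum disturbance.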